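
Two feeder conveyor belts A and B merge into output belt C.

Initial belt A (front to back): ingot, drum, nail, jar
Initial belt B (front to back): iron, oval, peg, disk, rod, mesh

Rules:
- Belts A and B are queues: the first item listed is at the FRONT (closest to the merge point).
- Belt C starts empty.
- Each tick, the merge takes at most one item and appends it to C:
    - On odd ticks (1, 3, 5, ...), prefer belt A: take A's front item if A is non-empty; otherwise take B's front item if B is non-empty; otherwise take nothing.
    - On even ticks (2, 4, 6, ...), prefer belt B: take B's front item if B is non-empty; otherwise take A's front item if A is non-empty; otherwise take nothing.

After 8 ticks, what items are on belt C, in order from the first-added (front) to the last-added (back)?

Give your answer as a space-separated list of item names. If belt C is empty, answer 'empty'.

Tick 1: prefer A, take ingot from A; A=[drum,nail,jar] B=[iron,oval,peg,disk,rod,mesh] C=[ingot]
Tick 2: prefer B, take iron from B; A=[drum,nail,jar] B=[oval,peg,disk,rod,mesh] C=[ingot,iron]
Tick 3: prefer A, take drum from A; A=[nail,jar] B=[oval,peg,disk,rod,mesh] C=[ingot,iron,drum]
Tick 4: prefer B, take oval from B; A=[nail,jar] B=[peg,disk,rod,mesh] C=[ingot,iron,drum,oval]
Tick 5: prefer A, take nail from A; A=[jar] B=[peg,disk,rod,mesh] C=[ingot,iron,drum,oval,nail]
Tick 6: prefer B, take peg from B; A=[jar] B=[disk,rod,mesh] C=[ingot,iron,drum,oval,nail,peg]
Tick 7: prefer A, take jar from A; A=[-] B=[disk,rod,mesh] C=[ingot,iron,drum,oval,nail,peg,jar]
Tick 8: prefer B, take disk from B; A=[-] B=[rod,mesh] C=[ingot,iron,drum,oval,nail,peg,jar,disk]

Answer: ingot iron drum oval nail peg jar disk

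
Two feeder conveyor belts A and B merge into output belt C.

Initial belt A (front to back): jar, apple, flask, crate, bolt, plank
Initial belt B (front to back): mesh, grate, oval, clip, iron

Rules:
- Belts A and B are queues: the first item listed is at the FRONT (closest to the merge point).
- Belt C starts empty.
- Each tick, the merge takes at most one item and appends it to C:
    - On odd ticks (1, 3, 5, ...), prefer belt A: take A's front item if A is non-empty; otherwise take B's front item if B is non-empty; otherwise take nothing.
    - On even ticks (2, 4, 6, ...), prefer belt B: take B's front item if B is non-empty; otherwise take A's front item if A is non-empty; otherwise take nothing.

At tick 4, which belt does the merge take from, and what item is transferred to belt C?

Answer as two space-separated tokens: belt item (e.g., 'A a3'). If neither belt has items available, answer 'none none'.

Answer: B grate

Derivation:
Tick 1: prefer A, take jar from A; A=[apple,flask,crate,bolt,plank] B=[mesh,grate,oval,clip,iron] C=[jar]
Tick 2: prefer B, take mesh from B; A=[apple,flask,crate,bolt,plank] B=[grate,oval,clip,iron] C=[jar,mesh]
Tick 3: prefer A, take apple from A; A=[flask,crate,bolt,plank] B=[grate,oval,clip,iron] C=[jar,mesh,apple]
Tick 4: prefer B, take grate from B; A=[flask,crate,bolt,plank] B=[oval,clip,iron] C=[jar,mesh,apple,grate]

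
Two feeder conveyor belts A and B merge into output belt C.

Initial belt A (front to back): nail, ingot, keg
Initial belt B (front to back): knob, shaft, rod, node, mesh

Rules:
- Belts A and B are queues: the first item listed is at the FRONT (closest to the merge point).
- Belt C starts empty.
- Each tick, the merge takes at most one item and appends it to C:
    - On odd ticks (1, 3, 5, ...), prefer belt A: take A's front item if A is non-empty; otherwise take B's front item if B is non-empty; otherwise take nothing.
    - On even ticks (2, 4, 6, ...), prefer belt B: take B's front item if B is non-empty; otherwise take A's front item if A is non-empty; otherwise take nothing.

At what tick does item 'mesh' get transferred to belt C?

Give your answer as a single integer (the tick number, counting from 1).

Answer: 8

Derivation:
Tick 1: prefer A, take nail from A; A=[ingot,keg] B=[knob,shaft,rod,node,mesh] C=[nail]
Tick 2: prefer B, take knob from B; A=[ingot,keg] B=[shaft,rod,node,mesh] C=[nail,knob]
Tick 3: prefer A, take ingot from A; A=[keg] B=[shaft,rod,node,mesh] C=[nail,knob,ingot]
Tick 4: prefer B, take shaft from B; A=[keg] B=[rod,node,mesh] C=[nail,knob,ingot,shaft]
Tick 5: prefer A, take keg from A; A=[-] B=[rod,node,mesh] C=[nail,knob,ingot,shaft,keg]
Tick 6: prefer B, take rod from B; A=[-] B=[node,mesh] C=[nail,knob,ingot,shaft,keg,rod]
Tick 7: prefer A, take node from B; A=[-] B=[mesh] C=[nail,knob,ingot,shaft,keg,rod,node]
Tick 8: prefer B, take mesh from B; A=[-] B=[-] C=[nail,knob,ingot,shaft,keg,rod,node,mesh]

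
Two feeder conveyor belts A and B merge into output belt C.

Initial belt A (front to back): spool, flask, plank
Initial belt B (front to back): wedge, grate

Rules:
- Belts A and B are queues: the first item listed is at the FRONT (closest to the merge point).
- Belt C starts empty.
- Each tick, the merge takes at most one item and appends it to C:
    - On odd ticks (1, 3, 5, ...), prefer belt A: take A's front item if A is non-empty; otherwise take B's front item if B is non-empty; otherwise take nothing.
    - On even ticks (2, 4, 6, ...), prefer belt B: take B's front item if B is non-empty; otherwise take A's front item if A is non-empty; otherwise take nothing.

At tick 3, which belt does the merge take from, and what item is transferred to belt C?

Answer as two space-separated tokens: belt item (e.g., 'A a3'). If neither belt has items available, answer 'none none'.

Tick 1: prefer A, take spool from A; A=[flask,plank] B=[wedge,grate] C=[spool]
Tick 2: prefer B, take wedge from B; A=[flask,plank] B=[grate] C=[spool,wedge]
Tick 3: prefer A, take flask from A; A=[plank] B=[grate] C=[spool,wedge,flask]

Answer: A flask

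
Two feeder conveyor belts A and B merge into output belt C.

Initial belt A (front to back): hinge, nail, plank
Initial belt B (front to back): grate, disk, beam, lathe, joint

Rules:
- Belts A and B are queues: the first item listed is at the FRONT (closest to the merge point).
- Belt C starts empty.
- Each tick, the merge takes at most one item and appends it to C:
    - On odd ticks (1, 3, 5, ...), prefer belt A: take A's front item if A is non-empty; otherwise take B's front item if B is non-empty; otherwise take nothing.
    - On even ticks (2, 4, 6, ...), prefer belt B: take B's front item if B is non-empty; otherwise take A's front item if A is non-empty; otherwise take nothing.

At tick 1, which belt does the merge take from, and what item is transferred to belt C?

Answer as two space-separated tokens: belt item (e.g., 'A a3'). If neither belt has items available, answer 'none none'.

Tick 1: prefer A, take hinge from A; A=[nail,plank] B=[grate,disk,beam,lathe,joint] C=[hinge]

Answer: A hinge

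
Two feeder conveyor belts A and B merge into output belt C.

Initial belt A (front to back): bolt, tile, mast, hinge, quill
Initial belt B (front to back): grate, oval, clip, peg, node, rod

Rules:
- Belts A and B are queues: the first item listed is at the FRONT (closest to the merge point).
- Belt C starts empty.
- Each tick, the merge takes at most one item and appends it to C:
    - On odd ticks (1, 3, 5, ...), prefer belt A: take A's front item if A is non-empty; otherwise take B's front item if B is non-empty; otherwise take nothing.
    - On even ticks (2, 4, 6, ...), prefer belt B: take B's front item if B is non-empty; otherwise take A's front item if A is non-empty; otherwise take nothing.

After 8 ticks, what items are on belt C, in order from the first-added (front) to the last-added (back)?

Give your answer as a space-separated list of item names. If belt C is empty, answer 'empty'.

Tick 1: prefer A, take bolt from A; A=[tile,mast,hinge,quill] B=[grate,oval,clip,peg,node,rod] C=[bolt]
Tick 2: prefer B, take grate from B; A=[tile,mast,hinge,quill] B=[oval,clip,peg,node,rod] C=[bolt,grate]
Tick 3: prefer A, take tile from A; A=[mast,hinge,quill] B=[oval,clip,peg,node,rod] C=[bolt,grate,tile]
Tick 4: prefer B, take oval from B; A=[mast,hinge,quill] B=[clip,peg,node,rod] C=[bolt,grate,tile,oval]
Tick 5: prefer A, take mast from A; A=[hinge,quill] B=[clip,peg,node,rod] C=[bolt,grate,tile,oval,mast]
Tick 6: prefer B, take clip from B; A=[hinge,quill] B=[peg,node,rod] C=[bolt,grate,tile,oval,mast,clip]
Tick 7: prefer A, take hinge from A; A=[quill] B=[peg,node,rod] C=[bolt,grate,tile,oval,mast,clip,hinge]
Tick 8: prefer B, take peg from B; A=[quill] B=[node,rod] C=[bolt,grate,tile,oval,mast,clip,hinge,peg]

Answer: bolt grate tile oval mast clip hinge peg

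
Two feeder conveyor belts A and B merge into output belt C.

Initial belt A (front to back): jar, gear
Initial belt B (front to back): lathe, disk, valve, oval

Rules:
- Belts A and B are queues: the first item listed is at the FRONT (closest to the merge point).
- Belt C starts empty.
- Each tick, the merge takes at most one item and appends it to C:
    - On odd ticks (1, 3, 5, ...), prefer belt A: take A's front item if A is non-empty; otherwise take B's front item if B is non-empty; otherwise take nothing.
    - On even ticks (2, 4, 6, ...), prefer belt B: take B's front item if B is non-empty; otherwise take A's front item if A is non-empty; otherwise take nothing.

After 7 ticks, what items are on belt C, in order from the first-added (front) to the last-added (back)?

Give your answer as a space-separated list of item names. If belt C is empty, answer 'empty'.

Answer: jar lathe gear disk valve oval

Derivation:
Tick 1: prefer A, take jar from A; A=[gear] B=[lathe,disk,valve,oval] C=[jar]
Tick 2: prefer B, take lathe from B; A=[gear] B=[disk,valve,oval] C=[jar,lathe]
Tick 3: prefer A, take gear from A; A=[-] B=[disk,valve,oval] C=[jar,lathe,gear]
Tick 4: prefer B, take disk from B; A=[-] B=[valve,oval] C=[jar,lathe,gear,disk]
Tick 5: prefer A, take valve from B; A=[-] B=[oval] C=[jar,lathe,gear,disk,valve]
Tick 6: prefer B, take oval from B; A=[-] B=[-] C=[jar,lathe,gear,disk,valve,oval]
Tick 7: prefer A, both empty, nothing taken; A=[-] B=[-] C=[jar,lathe,gear,disk,valve,oval]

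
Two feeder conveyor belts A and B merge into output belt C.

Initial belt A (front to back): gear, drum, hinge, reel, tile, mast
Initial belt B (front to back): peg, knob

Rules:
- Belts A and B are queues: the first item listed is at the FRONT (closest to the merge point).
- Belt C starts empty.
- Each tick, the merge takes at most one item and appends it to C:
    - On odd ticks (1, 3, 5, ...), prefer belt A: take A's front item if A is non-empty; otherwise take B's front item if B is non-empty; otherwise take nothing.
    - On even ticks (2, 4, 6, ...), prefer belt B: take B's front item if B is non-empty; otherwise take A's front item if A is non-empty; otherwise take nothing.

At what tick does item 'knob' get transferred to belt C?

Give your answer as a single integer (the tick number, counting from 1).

Tick 1: prefer A, take gear from A; A=[drum,hinge,reel,tile,mast] B=[peg,knob] C=[gear]
Tick 2: prefer B, take peg from B; A=[drum,hinge,reel,tile,mast] B=[knob] C=[gear,peg]
Tick 3: prefer A, take drum from A; A=[hinge,reel,tile,mast] B=[knob] C=[gear,peg,drum]
Tick 4: prefer B, take knob from B; A=[hinge,reel,tile,mast] B=[-] C=[gear,peg,drum,knob]

Answer: 4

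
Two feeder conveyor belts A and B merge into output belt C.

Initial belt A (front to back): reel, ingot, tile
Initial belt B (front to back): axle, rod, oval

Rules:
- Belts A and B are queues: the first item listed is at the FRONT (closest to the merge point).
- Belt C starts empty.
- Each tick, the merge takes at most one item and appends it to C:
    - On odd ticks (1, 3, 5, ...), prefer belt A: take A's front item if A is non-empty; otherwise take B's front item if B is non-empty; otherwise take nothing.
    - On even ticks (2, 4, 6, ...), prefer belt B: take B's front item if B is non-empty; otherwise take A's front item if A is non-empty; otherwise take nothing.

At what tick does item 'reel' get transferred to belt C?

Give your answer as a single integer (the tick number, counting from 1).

Tick 1: prefer A, take reel from A; A=[ingot,tile] B=[axle,rod,oval] C=[reel]

Answer: 1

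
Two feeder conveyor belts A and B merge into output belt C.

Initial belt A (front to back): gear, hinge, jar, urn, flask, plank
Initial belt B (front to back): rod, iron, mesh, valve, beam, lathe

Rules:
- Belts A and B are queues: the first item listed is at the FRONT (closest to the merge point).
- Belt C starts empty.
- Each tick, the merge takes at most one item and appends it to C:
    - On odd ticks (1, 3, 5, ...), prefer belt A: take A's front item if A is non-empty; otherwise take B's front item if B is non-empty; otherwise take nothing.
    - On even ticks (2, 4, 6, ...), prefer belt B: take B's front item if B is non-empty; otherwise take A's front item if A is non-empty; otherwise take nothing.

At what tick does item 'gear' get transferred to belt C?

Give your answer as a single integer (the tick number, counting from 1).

Tick 1: prefer A, take gear from A; A=[hinge,jar,urn,flask,plank] B=[rod,iron,mesh,valve,beam,lathe] C=[gear]

Answer: 1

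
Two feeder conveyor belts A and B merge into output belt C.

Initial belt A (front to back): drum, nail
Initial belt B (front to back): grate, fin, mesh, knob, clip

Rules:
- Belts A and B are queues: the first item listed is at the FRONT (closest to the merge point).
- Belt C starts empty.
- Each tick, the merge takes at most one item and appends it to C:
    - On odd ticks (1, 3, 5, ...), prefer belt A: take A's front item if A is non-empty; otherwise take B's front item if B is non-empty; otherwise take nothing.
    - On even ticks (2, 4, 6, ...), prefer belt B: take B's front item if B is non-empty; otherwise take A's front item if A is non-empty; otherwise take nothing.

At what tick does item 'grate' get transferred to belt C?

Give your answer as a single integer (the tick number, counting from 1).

Tick 1: prefer A, take drum from A; A=[nail] B=[grate,fin,mesh,knob,clip] C=[drum]
Tick 2: prefer B, take grate from B; A=[nail] B=[fin,mesh,knob,clip] C=[drum,grate]

Answer: 2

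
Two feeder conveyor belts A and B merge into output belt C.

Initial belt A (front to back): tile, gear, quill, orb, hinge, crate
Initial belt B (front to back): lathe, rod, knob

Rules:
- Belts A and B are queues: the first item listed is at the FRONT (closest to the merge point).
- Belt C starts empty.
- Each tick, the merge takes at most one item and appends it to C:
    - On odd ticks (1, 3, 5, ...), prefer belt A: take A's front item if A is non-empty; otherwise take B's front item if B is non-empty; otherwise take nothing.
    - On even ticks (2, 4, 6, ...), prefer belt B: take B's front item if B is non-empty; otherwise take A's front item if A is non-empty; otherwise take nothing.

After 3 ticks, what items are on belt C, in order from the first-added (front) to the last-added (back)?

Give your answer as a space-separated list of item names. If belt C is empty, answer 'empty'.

Tick 1: prefer A, take tile from A; A=[gear,quill,orb,hinge,crate] B=[lathe,rod,knob] C=[tile]
Tick 2: prefer B, take lathe from B; A=[gear,quill,orb,hinge,crate] B=[rod,knob] C=[tile,lathe]
Tick 3: prefer A, take gear from A; A=[quill,orb,hinge,crate] B=[rod,knob] C=[tile,lathe,gear]

Answer: tile lathe gear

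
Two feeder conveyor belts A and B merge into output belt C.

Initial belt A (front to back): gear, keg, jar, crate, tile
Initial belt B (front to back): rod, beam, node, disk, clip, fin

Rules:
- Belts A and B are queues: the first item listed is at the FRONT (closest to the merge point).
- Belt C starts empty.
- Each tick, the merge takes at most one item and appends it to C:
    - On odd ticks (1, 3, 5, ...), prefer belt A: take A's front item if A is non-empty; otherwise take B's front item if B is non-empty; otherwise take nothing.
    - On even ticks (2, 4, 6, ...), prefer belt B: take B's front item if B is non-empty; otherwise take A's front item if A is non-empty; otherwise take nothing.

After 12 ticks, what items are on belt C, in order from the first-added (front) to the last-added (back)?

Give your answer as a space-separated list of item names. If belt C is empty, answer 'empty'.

Answer: gear rod keg beam jar node crate disk tile clip fin

Derivation:
Tick 1: prefer A, take gear from A; A=[keg,jar,crate,tile] B=[rod,beam,node,disk,clip,fin] C=[gear]
Tick 2: prefer B, take rod from B; A=[keg,jar,crate,tile] B=[beam,node,disk,clip,fin] C=[gear,rod]
Tick 3: prefer A, take keg from A; A=[jar,crate,tile] B=[beam,node,disk,clip,fin] C=[gear,rod,keg]
Tick 4: prefer B, take beam from B; A=[jar,crate,tile] B=[node,disk,clip,fin] C=[gear,rod,keg,beam]
Tick 5: prefer A, take jar from A; A=[crate,tile] B=[node,disk,clip,fin] C=[gear,rod,keg,beam,jar]
Tick 6: prefer B, take node from B; A=[crate,tile] B=[disk,clip,fin] C=[gear,rod,keg,beam,jar,node]
Tick 7: prefer A, take crate from A; A=[tile] B=[disk,clip,fin] C=[gear,rod,keg,beam,jar,node,crate]
Tick 8: prefer B, take disk from B; A=[tile] B=[clip,fin] C=[gear,rod,keg,beam,jar,node,crate,disk]
Tick 9: prefer A, take tile from A; A=[-] B=[clip,fin] C=[gear,rod,keg,beam,jar,node,crate,disk,tile]
Tick 10: prefer B, take clip from B; A=[-] B=[fin] C=[gear,rod,keg,beam,jar,node,crate,disk,tile,clip]
Tick 11: prefer A, take fin from B; A=[-] B=[-] C=[gear,rod,keg,beam,jar,node,crate,disk,tile,clip,fin]
Tick 12: prefer B, both empty, nothing taken; A=[-] B=[-] C=[gear,rod,keg,beam,jar,node,crate,disk,tile,clip,fin]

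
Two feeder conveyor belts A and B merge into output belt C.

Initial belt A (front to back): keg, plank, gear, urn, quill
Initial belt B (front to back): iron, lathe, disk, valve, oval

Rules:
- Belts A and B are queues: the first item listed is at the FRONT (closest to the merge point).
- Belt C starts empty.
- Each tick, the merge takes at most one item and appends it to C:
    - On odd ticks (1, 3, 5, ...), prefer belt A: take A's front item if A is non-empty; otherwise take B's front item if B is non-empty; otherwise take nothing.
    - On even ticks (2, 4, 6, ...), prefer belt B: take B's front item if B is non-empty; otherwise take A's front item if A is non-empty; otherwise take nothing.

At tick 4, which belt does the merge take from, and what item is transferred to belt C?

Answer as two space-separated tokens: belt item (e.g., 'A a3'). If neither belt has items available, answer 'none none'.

Tick 1: prefer A, take keg from A; A=[plank,gear,urn,quill] B=[iron,lathe,disk,valve,oval] C=[keg]
Tick 2: prefer B, take iron from B; A=[plank,gear,urn,quill] B=[lathe,disk,valve,oval] C=[keg,iron]
Tick 3: prefer A, take plank from A; A=[gear,urn,quill] B=[lathe,disk,valve,oval] C=[keg,iron,plank]
Tick 4: prefer B, take lathe from B; A=[gear,urn,quill] B=[disk,valve,oval] C=[keg,iron,plank,lathe]

Answer: B lathe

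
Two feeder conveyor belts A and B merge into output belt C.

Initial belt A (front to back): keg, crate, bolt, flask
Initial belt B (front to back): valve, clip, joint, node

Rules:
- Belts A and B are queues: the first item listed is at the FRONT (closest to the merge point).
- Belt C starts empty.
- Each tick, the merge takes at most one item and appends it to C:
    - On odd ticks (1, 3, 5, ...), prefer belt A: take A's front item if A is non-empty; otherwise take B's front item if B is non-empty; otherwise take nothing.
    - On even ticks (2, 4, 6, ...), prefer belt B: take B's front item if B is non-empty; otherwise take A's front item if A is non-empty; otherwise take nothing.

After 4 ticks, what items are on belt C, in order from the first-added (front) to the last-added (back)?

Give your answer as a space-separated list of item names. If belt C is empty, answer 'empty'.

Tick 1: prefer A, take keg from A; A=[crate,bolt,flask] B=[valve,clip,joint,node] C=[keg]
Tick 2: prefer B, take valve from B; A=[crate,bolt,flask] B=[clip,joint,node] C=[keg,valve]
Tick 3: prefer A, take crate from A; A=[bolt,flask] B=[clip,joint,node] C=[keg,valve,crate]
Tick 4: prefer B, take clip from B; A=[bolt,flask] B=[joint,node] C=[keg,valve,crate,clip]

Answer: keg valve crate clip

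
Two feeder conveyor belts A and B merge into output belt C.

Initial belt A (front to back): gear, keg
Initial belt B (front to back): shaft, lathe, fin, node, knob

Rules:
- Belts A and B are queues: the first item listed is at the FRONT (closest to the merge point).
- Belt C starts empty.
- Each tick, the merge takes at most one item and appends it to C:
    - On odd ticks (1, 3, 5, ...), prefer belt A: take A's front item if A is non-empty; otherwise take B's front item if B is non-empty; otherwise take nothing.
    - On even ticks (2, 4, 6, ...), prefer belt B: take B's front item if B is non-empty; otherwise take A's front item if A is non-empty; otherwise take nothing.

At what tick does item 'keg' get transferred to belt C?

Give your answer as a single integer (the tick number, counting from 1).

Tick 1: prefer A, take gear from A; A=[keg] B=[shaft,lathe,fin,node,knob] C=[gear]
Tick 2: prefer B, take shaft from B; A=[keg] B=[lathe,fin,node,knob] C=[gear,shaft]
Tick 3: prefer A, take keg from A; A=[-] B=[lathe,fin,node,knob] C=[gear,shaft,keg]

Answer: 3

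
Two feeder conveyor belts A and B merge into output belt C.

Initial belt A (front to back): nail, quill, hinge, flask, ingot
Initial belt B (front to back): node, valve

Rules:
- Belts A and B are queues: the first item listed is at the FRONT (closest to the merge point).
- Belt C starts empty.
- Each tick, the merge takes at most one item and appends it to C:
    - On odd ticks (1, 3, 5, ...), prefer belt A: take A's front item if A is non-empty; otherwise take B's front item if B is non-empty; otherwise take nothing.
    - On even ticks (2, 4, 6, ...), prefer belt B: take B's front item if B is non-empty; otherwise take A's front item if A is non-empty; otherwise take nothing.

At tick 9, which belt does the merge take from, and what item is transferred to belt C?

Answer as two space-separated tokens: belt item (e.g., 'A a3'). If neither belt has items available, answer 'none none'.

Tick 1: prefer A, take nail from A; A=[quill,hinge,flask,ingot] B=[node,valve] C=[nail]
Tick 2: prefer B, take node from B; A=[quill,hinge,flask,ingot] B=[valve] C=[nail,node]
Tick 3: prefer A, take quill from A; A=[hinge,flask,ingot] B=[valve] C=[nail,node,quill]
Tick 4: prefer B, take valve from B; A=[hinge,flask,ingot] B=[-] C=[nail,node,quill,valve]
Tick 5: prefer A, take hinge from A; A=[flask,ingot] B=[-] C=[nail,node,quill,valve,hinge]
Tick 6: prefer B, take flask from A; A=[ingot] B=[-] C=[nail,node,quill,valve,hinge,flask]
Tick 7: prefer A, take ingot from A; A=[-] B=[-] C=[nail,node,quill,valve,hinge,flask,ingot]
Tick 8: prefer B, both empty, nothing taken; A=[-] B=[-] C=[nail,node,quill,valve,hinge,flask,ingot]
Tick 9: prefer A, both empty, nothing taken; A=[-] B=[-] C=[nail,node,quill,valve,hinge,flask,ingot]

Answer: none none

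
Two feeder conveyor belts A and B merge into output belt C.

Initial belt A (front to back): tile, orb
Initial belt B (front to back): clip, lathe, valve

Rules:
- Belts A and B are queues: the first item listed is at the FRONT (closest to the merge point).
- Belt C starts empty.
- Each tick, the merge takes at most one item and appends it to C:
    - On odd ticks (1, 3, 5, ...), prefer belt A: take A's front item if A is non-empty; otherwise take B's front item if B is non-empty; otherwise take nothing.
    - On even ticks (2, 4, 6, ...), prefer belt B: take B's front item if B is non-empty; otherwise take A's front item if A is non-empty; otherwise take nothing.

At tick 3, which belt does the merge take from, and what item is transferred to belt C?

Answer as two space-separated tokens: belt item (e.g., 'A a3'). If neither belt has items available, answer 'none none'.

Tick 1: prefer A, take tile from A; A=[orb] B=[clip,lathe,valve] C=[tile]
Tick 2: prefer B, take clip from B; A=[orb] B=[lathe,valve] C=[tile,clip]
Tick 3: prefer A, take orb from A; A=[-] B=[lathe,valve] C=[tile,clip,orb]

Answer: A orb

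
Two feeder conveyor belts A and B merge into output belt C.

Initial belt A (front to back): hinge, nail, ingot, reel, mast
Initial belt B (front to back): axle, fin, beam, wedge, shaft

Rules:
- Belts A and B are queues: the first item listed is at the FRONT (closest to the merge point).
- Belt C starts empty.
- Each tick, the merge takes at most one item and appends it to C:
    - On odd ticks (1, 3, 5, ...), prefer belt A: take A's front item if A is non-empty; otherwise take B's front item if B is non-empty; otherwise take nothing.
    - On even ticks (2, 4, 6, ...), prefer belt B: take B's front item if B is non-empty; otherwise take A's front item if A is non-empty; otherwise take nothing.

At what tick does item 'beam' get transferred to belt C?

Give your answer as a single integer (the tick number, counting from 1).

Tick 1: prefer A, take hinge from A; A=[nail,ingot,reel,mast] B=[axle,fin,beam,wedge,shaft] C=[hinge]
Tick 2: prefer B, take axle from B; A=[nail,ingot,reel,mast] B=[fin,beam,wedge,shaft] C=[hinge,axle]
Tick 3: prefer A, take nail from A; A=[ingot,reel,mast] B=[fin,beam,wedge,shaft] C=[hinge,axle,nail]
Tick 4: prefer B, take fin from B; A=[ingot,reel,mast] B=[beam,wedge,shaft] C=[hinge,axle,nail,fin]
Tick 5: prefer A, take ingot from A; A=[reel,mast] B=[beam,wedge,shaft] C=[hinge,axle,nail,fin,ingot]
Tick 6: prefer B, take beam from B; A=[reel,mast] B=[wedge,shaft] C=[hinge,axle,nail,fin,ingot,beam]

Answer: 6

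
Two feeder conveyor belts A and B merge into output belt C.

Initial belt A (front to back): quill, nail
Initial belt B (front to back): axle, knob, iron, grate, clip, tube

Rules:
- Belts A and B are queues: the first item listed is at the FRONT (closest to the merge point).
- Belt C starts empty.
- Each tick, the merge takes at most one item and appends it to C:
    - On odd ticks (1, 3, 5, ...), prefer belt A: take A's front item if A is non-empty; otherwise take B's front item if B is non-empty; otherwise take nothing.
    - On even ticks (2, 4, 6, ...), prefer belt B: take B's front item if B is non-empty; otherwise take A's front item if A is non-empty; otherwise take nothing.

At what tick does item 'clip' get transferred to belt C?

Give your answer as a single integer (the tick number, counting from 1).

Tick 1: prefer A, take quill from A; A=[nail] B=[axle,knob,iron,grate,clip,tube] C=[quill]
Tick 2: prefer B, take axle from B; A=[nail] B=[knob,iron,grate,clip,tube] C=[quill,axle]
Tick 3: prefer A, take nail from A; A=[-] B=[knob,iron,grate,clip,tube] C=[quill,axle,nail]
Tick 4: prefer B, take knob from B; A=[-] B=[iron,grate,clip,tube] C=[quill,axle,nail,knob]
Tick 5: prefer A, take iron from B; A=[-] B=[grate,clip,tube] C=[quill,axle,nail,knob,iron]
Tick 6: prefer B, take grate from B; A=[-] B=[clip,tube] C=[quill,axle,nail,knob,iron,grate]
Tick 7: prefer A, take clip from B; A=[-] B=[tube] C=[quill,axle,nail,knob,iron,grate,clip]

Answer: 7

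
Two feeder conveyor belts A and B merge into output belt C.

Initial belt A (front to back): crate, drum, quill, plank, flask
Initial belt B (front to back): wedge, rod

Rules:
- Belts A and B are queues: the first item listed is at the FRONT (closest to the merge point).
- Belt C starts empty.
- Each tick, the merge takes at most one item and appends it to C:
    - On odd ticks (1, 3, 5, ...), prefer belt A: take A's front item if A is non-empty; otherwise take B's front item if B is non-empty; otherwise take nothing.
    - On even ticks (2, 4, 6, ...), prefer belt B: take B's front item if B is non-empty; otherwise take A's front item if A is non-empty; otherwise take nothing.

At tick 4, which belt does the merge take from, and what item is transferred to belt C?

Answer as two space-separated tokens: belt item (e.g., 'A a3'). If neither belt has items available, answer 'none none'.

Answer: B rod

Derivation:
Tick 1: prefer A, take crate from A; A=[drum,quill,plank,flask] B=[wedge,rod] C=[crate]
Tick 2: prefer B, take wedge from B; A=[drum,quill,plank,flask] B=[rod] C=[crate,wedge]
Tick 3: prefer A, take drum from A; A=[quill,plank,flask] B=[rod] C=[crate,wedge,drum]
Tick 4: prefer B, take rod from B; A=[quill,plank,flask] B=[-] C=[crate,wedge,drum,rod]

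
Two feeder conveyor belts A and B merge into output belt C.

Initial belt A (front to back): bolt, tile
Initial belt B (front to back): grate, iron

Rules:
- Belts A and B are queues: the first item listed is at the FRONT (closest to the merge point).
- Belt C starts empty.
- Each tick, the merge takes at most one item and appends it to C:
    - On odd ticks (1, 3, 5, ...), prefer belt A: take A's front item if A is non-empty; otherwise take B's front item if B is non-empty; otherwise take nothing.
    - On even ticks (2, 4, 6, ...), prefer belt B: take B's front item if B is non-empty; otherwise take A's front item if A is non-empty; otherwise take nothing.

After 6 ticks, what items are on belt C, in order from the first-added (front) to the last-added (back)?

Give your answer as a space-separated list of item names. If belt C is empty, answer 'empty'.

Answer: bolt grate tile iron

Derivation:
Tick 1: prefer A, take bolt from A; A=[tile] B=[grate,iron] C=[bolt]
Tick 2: prefer B, take grate from B; A=[tile] B=[iron] C=[bolt,grate]
Tick 3: prefer A, take tile from A; A=[-] B=[iron] C=[bolt,grate,tile]
Tick 4: prefer B, take iron from B; A=[-] B=[-] C=[bolt,grate,tile,iron]
Tick 5: prefer A, both empty, nothing taken; A=[-] B=[-] C=[bolt,grate,tile,iron]
Tick 6: prefer B, both empty, nothing taken; A=[-] B=[-] C=[bolt,grate,tile,iron]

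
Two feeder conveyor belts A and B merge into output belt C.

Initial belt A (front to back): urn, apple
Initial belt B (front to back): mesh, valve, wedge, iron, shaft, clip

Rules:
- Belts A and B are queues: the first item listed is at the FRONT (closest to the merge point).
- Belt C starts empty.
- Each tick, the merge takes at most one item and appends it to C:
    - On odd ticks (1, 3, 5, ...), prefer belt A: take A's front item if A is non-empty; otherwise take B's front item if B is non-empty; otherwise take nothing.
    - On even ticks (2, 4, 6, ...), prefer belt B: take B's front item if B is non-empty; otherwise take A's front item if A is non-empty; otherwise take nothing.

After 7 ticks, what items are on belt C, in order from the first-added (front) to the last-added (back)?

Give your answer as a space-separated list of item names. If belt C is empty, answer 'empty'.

Tick 1: prefer A, take urn from A; A=[apple] B=[mesh,valve,wedge,iron,shaft,clip] C=[urn]
Tick 2: prefer B, take mesh from B; A=[apple] B=[valve,wedge,iron,shaft,clip] C=[urn,mesh]
Tick 3: prefer A, take apple from A; A=[-] B=[valve,wedge,iron,shaft,clip] C=[urn,mesh,apple]
Tick 4: prefer B, take valve from B; A=[-] B=[wedge,iron,shaft,clip] C=[urn,mesh,apple,valve]
Tick 5: prefer A, take wedge from B; A=[-] B=[iron,shaft,clip] C=[urn,mesh,apple,valve,wedge]
Tick 6: prefer B, take iron from B; A=[-] B=[shaft,clip] C=[urn,mesh,apple,valve,wedge,iron]
Tick 7: prefer A, take shaft from B; A=[-] B=[clip] C=[urn,mesh,apple,valve,wedge,iron,shaft]

Answer: urn mesh apple valve wedge iron shaft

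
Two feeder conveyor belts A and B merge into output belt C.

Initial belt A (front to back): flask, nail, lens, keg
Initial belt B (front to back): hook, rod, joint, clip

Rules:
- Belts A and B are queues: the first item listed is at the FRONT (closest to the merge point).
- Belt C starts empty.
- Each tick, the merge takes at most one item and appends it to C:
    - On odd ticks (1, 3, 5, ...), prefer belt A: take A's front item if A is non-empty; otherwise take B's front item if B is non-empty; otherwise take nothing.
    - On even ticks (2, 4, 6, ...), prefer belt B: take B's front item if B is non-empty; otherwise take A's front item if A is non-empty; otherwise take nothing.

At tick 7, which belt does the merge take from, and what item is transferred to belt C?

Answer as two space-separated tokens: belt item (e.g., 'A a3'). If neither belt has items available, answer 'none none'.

Answer: A keg

Derivation:
Tick 1: prefer A, take flask from A; A=[nail,lens,keg] B=[hook,rod,joint,clip] C=[flask]
Tick 2: prefer B, take hook from B; A=[nail,lens,keg] B=[rod,joint,clip] C=[flask,hook]
Tick 3: prefer A, take nail from A; A=[lens,keg] B=[rod,joint,clip] C=[flask,hook,nail]
Tick 4: prefer B, take rod from B; A=[lens,keg] B=[joint,clip] C=[flask,hook,nail,rod]
Tick 5: prefer A, take lens from A; A=[keg] B=[joint,clip] C=[flask,hook,nail,rod,lens]
Tick 6: prefer B, take joint from B; A=[keg] B=[clip] C=[flask,hook,nail,rod,lens,joint]
Tick 7: prefer A, take keg from A; A=[-] B=[clip] C=[flask,hook,nail,rod,lens,joint,keg]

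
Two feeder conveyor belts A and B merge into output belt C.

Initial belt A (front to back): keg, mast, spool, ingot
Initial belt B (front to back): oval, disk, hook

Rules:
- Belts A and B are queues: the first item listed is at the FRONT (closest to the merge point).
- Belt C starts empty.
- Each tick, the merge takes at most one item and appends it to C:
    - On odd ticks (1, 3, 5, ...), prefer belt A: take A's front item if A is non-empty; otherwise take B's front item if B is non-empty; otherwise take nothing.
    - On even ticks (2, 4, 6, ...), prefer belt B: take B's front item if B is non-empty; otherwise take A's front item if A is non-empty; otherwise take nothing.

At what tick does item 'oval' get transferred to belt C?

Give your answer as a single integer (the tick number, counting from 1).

Tick 1: prefer A, take keg from A; A=[mast,spool,ingot] B=[oval,disk,hook] C=[keg]
Tick 2: prefer B, take oval from B; A=[mast,spool,ingot] B=[disk,hook] C=[keg,oval]

Answer: 2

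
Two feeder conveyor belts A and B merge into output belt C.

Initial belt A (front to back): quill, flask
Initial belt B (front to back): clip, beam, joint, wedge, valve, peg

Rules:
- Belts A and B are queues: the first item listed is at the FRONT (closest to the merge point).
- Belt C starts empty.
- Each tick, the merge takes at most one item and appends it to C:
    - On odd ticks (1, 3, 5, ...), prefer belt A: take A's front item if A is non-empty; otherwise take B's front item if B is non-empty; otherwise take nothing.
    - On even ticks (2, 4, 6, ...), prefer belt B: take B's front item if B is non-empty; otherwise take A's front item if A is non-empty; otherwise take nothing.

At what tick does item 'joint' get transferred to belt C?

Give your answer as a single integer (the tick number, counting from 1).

Tick 1: prefer A, take quill from A; A=[flask] B=[clip,beam,joint,wedge,valve,peg] C=[quill]
Tick 2: prefer B, take clip from B; A=[flask] B=[beam,joint,wedge,valve,peg] C=[quill,clip]
Tick 3: prefer A, take flask from A; A=[-] B=[beam,joint,wedge,valve,peg] C=[quill,clip,flask]
Tick 4: prefer B, take beam from B; A=[-] B=[joint,wedge,valve,peg] C=[quill,clip,flask,beam]
Tick 5: prefer A, take joint from B; A=[-] B=[wedge,valve,peg] C=[quill,clip,flask,beam,joint]

Answer: 5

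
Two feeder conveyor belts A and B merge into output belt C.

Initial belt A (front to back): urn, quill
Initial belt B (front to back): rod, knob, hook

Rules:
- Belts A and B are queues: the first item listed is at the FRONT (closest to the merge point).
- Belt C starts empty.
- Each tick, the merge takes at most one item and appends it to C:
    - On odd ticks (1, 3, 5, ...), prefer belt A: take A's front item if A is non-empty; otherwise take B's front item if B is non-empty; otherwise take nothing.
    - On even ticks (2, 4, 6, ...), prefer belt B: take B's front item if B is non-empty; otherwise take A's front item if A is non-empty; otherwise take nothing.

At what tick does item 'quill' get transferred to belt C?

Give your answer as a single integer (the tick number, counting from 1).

Answer: 3

Derivation:
Tick 1: prefer A, take urn from A; A=[quill] B=[rod,knob,hook] C=[urn]
Tick 2: prefer B, take rod from B; A=[quill] B=[knob,hook] C=[urn,rod]
Tick 3: prefer A, take quill from A; A=[-] B=[knob,hook] C=[urn,rod,quill]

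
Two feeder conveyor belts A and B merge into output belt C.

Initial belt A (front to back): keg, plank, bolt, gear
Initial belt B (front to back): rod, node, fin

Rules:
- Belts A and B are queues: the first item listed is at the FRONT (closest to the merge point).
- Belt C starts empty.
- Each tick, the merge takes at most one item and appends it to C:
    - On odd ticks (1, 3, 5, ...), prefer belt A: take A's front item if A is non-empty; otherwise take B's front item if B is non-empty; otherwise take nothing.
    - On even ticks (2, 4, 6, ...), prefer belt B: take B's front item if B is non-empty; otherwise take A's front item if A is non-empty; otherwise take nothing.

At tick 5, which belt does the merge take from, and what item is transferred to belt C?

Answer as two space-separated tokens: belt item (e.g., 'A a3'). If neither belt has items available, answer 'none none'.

Tick 1: prefer A, take keg from A; A=[plank,bolt,gear] B=[rod,node,fin] C=[keg]
Tick 2: prefer B, take rod from B; A=[plank,bolt,gear] B=[node,fin] C=[keg,rod]
Tick 3: prefer A, take plank from A; A=[bolt,gear] B=[node,fin] C=[keg,rod,plank]
Tick 4: prefer B, take node from B; A=[bolt,gear] B=[fin] C=[keg,rod,plank,node]
Tick 5: prefer A, take bolt from A; A=[gear] B=[fin] C=[keg,rod,plank,node,bolt]

Answer: A bolt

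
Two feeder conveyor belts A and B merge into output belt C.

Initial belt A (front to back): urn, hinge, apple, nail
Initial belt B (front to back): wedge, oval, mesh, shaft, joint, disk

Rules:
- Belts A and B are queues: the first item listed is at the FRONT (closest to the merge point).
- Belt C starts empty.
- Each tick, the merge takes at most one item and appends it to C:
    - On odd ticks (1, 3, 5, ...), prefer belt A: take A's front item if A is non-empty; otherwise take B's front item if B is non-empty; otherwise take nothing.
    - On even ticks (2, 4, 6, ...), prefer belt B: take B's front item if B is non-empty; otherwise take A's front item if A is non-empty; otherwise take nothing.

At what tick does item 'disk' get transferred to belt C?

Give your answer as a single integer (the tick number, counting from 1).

Answer: 10

Derivation:
Tick 1: prefer A, take urn from A; A=[hinge,apple,nail] B=[wedge,oval,mesh,shaft,joint,disk] C=[urn]
Tick 2: prefer B, take wedge from B; A=[hinge,apple,nail] B=[oval,mesh,shaft,joint,disk] C=[urn,wedge]
Tick 3: prefer A, take hinge from A; A=[apple,nail] B=[oval,mesh,shaft,joint,disk] C=[urn,wedge,hinge]
Tick 4: prefer B, take oval from B; A=[apple,nail] B=[mesh,shaft,joint,disk] C=[urn,wedge,hinge,oval]
Tick 5: prefer A, take apple from A; A=[nail] B=[mesh,shaft,joint,disk] C=[urn,wedge,hinge,oval,apple]
Tick 6: prefer B, take mesh from B; A=[nail] B=[shaft,joint,disk] C=[urn,wedge,hinge,oval,apple,mesh]
Tick 7: prefer A, take nail from A; A=[-] B=[shaft,joint,disk] C=[urn,wedge,hinge,oval,apple,mesh,nail]
Tick 8: prefer B, take shaft from B; A=[-] B=[joint,disk] C=[urn,wedge,hinge,oval,apple,mesh,nail,shaft]
Tick 9: prefer A, take joint from B; A=[-] B=[disk] C=[urn,wedge,hinge,oval,apple,mesh,nail,shaft,joint]
Tick 10: prefer B, take disk from B; A=[-] B=[-] C=[urn,wedge,hinge,oval,apple,mesh,nail,shaft,joint,disk]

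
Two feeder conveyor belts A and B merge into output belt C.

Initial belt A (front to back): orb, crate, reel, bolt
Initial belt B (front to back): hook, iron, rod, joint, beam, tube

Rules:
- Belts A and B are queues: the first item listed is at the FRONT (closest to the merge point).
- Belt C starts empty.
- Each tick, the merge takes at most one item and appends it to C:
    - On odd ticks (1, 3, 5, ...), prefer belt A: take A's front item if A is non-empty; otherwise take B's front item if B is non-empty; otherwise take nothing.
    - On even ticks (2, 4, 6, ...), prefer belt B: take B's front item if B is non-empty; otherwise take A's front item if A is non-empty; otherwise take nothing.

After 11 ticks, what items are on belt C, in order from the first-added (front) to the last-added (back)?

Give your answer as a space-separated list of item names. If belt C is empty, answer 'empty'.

Answer: orb hook crate iron reel rod bolt joint beam tube

Derivation:
Tick 1: prefer A, take orb from A; A=[crate,reel,bolt] B=[hook,iron,rod,joint,beam,tube] C=[orb]
Tick 2: prefer B, take hook from B; A=[crate,reel,bolt] B=[iron,rod,joint,beam,tube] C=[orb,hook]
Tick 3: prefer A, take crate from A; A=[reel,bolt] B=[iron,rod,joint,beam,tube] C=[orb,hook,crate]
Tick 4: prefer B, take iron from B; A=[reel,bolt] B=[rod,joint,beam,tube] C=[orb,hook,crate,iron]
Tick 5: prefer A, take reel from A; A=[bolt] B=[rod,joint,beam,tube] C=[orb,hook,crate,iron,reel]
Tick 6: prefer B, take rod from B; A=[bolt] B=[joint,beam,tube] C=[orb,hook,crate,iron,reel,rod]
Tick 7: prefer A, take bolt from A; A=[-] B=[joint,beam,tube] C=[orb,hook,crate,iron,reel,rod,bolt]
Tick 8: prefer B, take joint from B; A=[-] B=[beam,tube] C=[orb,hook,crate,iron,reel,rod,bolt,joint]
Tick 9: prefer A, take beam from B; A=[-] B=[tube] C=[orb,hook,crate,iron,reel,rod,bolt,joint,beam]
Tick 10: prefer B, take tube from B; A=[-] B=[-] C=[orb,hook,crate,iron,reel,rod,bolt,joint,beam,tube]
Tick 11: prefer A, both empty, nothing taken; A=[-] B=[-] C=[orb,hook,crate,iron,reel,rod,bolt,joint,beam,tube]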